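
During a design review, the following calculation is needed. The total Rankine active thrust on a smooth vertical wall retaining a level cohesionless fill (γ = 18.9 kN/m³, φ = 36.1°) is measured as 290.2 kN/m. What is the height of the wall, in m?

10.9 m

K_a = 0.2585. P_a = ½ K_a γ H² ⇒ H = √(2P_a/(K_a γ)).
H = √(2×290.2/(0.2585×18.9)) = 10.90 m.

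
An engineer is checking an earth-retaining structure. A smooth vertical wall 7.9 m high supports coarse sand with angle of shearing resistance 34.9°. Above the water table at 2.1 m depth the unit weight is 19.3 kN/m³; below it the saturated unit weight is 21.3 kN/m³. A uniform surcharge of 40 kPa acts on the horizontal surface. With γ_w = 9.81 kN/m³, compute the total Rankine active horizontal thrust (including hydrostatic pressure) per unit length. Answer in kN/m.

379 kN/m

K_a = tan²(45° − φ/2) = 0.2721.
γ' = 21.3 − 9.81 = 11.49 kN/m³. h₂ = H − d_w = 5.8 m.
σ'_h: at surface K_a·q = 10.89; at WT K_a(q+γd_w) = 21.92; at base K_a(q+γd_w+γ'h₂) = 40.05 kPa.
P₁ = ½(10.89+21.92)×2.1 = 34.44; P₂ = ½(21.92+40.05)×5.8 = 179.7; P_w = ½γ_w h₂² = 165.0.
Total = 34.44+179.7+165.0 = 379.2 kN/m.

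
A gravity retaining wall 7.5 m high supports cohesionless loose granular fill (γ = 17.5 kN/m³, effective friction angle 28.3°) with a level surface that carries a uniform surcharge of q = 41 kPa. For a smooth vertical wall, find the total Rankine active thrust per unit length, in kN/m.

285 kN/m

K_a = tan²(45° − φ/2) = 0.3568.
Soil triangle: ½ K_a γ H² = 0.5×0.3568×17.5×7.5² = 175.6 kN/m.
Surcharge rectangle: K_a q H = 0.3568×41×7.5 = 109.7 kN/m.
Total = 175.6 + 109.7 = 285.3 kN/m.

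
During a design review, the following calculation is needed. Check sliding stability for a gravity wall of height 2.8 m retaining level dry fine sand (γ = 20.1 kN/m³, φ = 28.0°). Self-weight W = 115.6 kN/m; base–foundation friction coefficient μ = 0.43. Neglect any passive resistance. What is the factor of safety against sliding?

K_a = tan²(45° − 28.0°/2) = 0.3610.
P_a = ½K_aγH² = 0.5×0.3610×20.1×2.8² = 28.45 kN/m, acting at H/3 = 0.9333 m above the base.
FS_sliding = μW / P_a = 0.43×115.6 / 28.45 = 1.747.

1.75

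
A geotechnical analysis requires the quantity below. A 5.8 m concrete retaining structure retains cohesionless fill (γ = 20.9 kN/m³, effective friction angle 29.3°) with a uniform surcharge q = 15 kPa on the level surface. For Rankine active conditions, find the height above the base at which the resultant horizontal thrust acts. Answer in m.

2.13 m

K_a = 0.3428.
Triangular part P₁ = ½K_aγH² = 120.5 at H/3 = 1.933 m; rectangular part P₂ = K_a q H = 29.83 at H/2 = 2.900 m.
ȳ = (P₁·1.933 + P₂·2.900)/(P₁+P₂) = 2.125 m.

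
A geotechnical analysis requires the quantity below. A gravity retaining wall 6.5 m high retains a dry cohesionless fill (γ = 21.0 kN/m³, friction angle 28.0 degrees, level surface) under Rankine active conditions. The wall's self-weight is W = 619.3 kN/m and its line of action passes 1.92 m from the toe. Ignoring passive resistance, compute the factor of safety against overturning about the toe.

3.43

K_a = tan²(45° − 28.0°/2) = 0.3610.
P_a = ½K_aγH² = 0.5×0.3610×21.0×6.5² = 160.2 kN/m, acting at H/3 = 2.167 m above the base.
Overturning moment M_o = P_a × H/3 = 160.2 × 2.167 = 347.0.
Resisting moment M_r = W × 1.92 = 619.3 × 1.92 = 1189.
FS_overturning = M_r/M_o = 1189/347.0 = 3.426.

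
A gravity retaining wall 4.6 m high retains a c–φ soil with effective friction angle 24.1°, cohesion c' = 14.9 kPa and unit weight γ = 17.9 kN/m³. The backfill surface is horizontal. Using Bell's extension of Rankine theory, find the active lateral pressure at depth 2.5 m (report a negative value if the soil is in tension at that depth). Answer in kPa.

-0.515 kPa

K_a = (1 − sin φ)/(1 + sin φ) = 0.4201.
σ_a = K_a γ z − 2c√K_a = 0.4201×17.9×2.5 − 2×14.9×0.6482 = -0.5150 kPa.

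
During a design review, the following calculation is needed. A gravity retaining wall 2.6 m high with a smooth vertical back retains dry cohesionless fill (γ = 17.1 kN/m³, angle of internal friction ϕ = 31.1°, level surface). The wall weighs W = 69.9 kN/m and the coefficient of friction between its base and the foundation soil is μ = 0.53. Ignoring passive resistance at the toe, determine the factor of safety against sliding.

K_a = tan²(45° − 31.1°/2) = 0.3188.
P_a = ½K_aγH² = 0.5×0.3188×17.1×2.6² = 18.43 kN/m, acting at H/3 = 0.8667 m above the base.
FS_sliding = μW / P_a = 0.53×69.9 / 18.43 = 2.011.

2.01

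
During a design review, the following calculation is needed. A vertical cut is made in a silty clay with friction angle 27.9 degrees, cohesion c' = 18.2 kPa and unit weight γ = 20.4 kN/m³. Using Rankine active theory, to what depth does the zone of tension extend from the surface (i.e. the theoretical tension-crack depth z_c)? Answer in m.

2.96 m

K_a = tan²(45° − 27.9°/2) = 0.3625; √K_a = 0.6020.
The active pressure is zero where K_a γ z = 2c√K_a, so z_c = 2c/(γ√K_a) = 2×18.2/(20.4×0.6020) = 2.964 m.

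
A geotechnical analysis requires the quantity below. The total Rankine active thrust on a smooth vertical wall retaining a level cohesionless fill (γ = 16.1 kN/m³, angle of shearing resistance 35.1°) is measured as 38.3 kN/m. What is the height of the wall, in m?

4.20 m

K_a = 0.2698. P_a = ½ K_a γ H² ⇒ H = √(2P_a/(K_a γ)).
H = √(2×38.3/(0.2698×16.1)) = 4.199 m.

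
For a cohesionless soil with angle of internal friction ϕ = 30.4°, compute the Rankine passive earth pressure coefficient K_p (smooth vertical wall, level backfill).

K_p = (1 + sin φ)/(1 − sin φ) = tan²(45° + 30.4°/2) = 3.049.

3.05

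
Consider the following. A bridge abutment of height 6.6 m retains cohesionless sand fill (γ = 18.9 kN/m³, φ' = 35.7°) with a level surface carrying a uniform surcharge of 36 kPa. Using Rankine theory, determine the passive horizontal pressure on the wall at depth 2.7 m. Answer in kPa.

K_p = (1 + sin φ)/(1 − sin φ) = 3.802.
σ_v = γz + q = 18.9 × 2.7 + 36 = 87.03 kPa.
σ_h = K_p σ_v = 3.802 × 87.03 = 330.9 kPa.

331 kPa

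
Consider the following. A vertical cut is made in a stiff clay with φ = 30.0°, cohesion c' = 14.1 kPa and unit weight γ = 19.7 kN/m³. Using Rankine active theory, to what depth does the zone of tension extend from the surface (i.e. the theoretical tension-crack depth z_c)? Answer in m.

2.48 m

K_a = tan²(45° − 30.0°/2) = 0.3333; √K_a = 0.5774.
The active pressure is zero where K_a γ z = 2c√K_a, so z_c = 2c/(γ√K_a) = 2×14.1/(19.7×0.5774) = 2.479 m.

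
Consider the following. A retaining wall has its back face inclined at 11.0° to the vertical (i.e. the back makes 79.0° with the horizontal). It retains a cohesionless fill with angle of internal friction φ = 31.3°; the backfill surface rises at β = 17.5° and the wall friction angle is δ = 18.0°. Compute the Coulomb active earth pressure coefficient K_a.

0.492

K_a = sin²(α+φ) / [sin²α · sin(α−δ) · (1 + √{sin(φ+δ)sin(φ−β) / (sin(α−δ)sin(α+β))})²].
With α = 79.0°, φ = 31.3°, δ = 18.0°, β = 17.5°: K_a = 0.4922.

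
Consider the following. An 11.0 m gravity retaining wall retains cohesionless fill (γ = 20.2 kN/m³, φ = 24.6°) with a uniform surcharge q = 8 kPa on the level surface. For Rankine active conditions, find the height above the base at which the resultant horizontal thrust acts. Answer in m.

3.79 m

K_a = 0.4121.
Triangular part P₁ = ½K_aγH² = 503.7 at H/3 = 3.667 m; rectangular part P₂ = K_a q H = 36.27 at H/2 = 5.500 m.
ȳ = (P₁·3.667 + P₂·5.500)/(P₁+P₂) = 3.790 m.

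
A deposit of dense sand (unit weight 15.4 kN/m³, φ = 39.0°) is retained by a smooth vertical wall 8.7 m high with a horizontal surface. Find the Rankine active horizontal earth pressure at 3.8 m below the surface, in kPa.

K_a = (1 − sin φ)/(1 + sin φ) = 0.2275.
σ_h = K_a γ z = 0.2275 × 15.4 × 3.8 = 13.31 kPa.

13.3 kPa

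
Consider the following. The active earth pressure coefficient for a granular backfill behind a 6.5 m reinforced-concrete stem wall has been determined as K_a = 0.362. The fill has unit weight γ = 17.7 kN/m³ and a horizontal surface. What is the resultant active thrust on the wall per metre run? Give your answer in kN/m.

P = ½ K_a γ H² = 0.5 × 0.362 × 17.7 × 6.5² = 135.4 kN/m.

135 kN/m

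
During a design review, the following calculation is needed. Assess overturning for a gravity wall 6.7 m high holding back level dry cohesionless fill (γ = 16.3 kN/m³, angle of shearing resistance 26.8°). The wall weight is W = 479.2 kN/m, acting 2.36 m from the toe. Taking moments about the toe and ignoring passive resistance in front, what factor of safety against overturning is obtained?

K_a = tan²(45° − 26.8°/2) = 0.3785.
P_a = ½K_aγH² = 0.5×0.3785×16.3×6.7² = 138.5 kN/m, acting at H/3 = 2.233 m above the base.
Overturning moment M_o = P_a × H/3 = 138.5 × 2.233 = 309.2.
Resisting moment M_r = W × 2.36 = 479.2 × 2.36 = 1131.
FS_overturning = M_r/M_o = 1131/309.2 = 3.657.

3.66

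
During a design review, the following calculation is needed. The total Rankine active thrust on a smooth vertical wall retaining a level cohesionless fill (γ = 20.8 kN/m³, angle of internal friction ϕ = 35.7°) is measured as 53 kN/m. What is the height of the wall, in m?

4.40 m

K_a = 0.2630. P_a = ½ K_a γ H² ⇒ H = √(2P_a/(K_a γ)).
H = √(2×53/(0.2630×20.8)) = 4.402 m.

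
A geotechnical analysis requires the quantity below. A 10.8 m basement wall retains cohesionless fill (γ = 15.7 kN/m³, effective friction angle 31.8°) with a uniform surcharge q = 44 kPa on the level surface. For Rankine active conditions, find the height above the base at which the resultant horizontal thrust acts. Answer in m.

4.22 m

K_a = 0.3098.
Triangular part P₁ = ½K_aγH² = 283.7 at H/3 = 3.600 m; rectangular part P₂ = K_a q H = 147.2 at H/2 = 5.400 m.
ȳ = (P₁·3.600 + P₂·5.400)/(P₁+P₂) = 4.215 m.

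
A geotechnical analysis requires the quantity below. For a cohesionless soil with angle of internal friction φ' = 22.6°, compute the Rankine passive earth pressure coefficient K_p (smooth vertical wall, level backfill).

2.25

K_p = (1 + sin φ)/(1 − sin φ) = tan²(45° + 22.6°/2) = 2.248.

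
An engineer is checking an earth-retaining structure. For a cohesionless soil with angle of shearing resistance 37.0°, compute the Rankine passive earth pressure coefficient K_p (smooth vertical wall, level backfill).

4.02

K_p = (1 + sin φ)/(1 − sin φ) = tan²(45° + 37.0°/2) = 4.023.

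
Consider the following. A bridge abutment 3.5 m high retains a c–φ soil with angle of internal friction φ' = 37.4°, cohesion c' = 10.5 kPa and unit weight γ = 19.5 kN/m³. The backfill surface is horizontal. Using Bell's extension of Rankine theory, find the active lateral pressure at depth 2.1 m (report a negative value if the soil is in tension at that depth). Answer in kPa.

-0.376 kPa

K_a = (1 − sin φ)/(1 + sin φ) = 0.2443.
σ_a = K_a γ z − 2c√K_a = 0.2443×19.5×2.1 − 2×10.5×0.4942 = -0.3762 kPa.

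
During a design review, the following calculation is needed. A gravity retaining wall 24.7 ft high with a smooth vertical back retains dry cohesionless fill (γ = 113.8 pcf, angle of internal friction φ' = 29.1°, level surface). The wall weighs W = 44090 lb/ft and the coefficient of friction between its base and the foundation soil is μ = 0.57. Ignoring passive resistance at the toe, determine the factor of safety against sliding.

2.09

K_a = tan²(45° − 29.1°/2) = 0.3456.
P_a = ½K_aγH² = 0.5×0.3456×113.8×24.7² = 12000 lb/ft, acting at H/3 = 8.233 ft above the base.
FS_sliding = μW / P_a = 0.57×44090 / 12000 = 2.095.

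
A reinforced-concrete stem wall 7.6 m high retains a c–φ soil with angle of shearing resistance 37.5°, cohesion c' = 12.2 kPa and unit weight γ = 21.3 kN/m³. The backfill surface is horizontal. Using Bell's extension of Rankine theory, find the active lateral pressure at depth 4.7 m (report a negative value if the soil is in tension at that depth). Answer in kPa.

K_a = (1 − sin φ)/(1 + sin φ) = 0.2432.
σ_a = K_a γ z − 2c√K_a = 0.2432×21.3×4.7 − 2×12.2×0.4931 = 12.31 kPa.

12.3 kPa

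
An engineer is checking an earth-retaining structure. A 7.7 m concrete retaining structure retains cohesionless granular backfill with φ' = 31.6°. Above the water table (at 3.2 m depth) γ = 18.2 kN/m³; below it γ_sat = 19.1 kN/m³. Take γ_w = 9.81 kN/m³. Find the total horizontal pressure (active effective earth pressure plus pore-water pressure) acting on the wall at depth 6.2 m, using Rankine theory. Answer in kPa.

56.3 kPa

K_a = (1 − sin φ)/(1 + sin φ) = 0.3123.
γ' = 19.1 − 9.81 = 9.290 kN/m³.
Effective vertical stress at 6.2 m: σ'_v = 18.2×3.2 + 9.290×3.00 = 86.11 kPa.
σ'_h = K_a σ'_v = 0.3123 × 86.11 = 26.90 kPa; u = γ_w × 3.00 = 29.43 kPa.
Total σ_h = 26.90 + 29.43 = 56.33 kPa.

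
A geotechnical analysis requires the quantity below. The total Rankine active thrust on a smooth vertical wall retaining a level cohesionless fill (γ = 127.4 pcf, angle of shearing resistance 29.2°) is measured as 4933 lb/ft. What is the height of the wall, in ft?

K_a = 0.3442. P_a = ½ K_a γ H² ⇒ H = √(2P_a/(K_a γ)).
H = √(2×4933/(0.3442×127.4)) = 15.00 ft.

15.0 ft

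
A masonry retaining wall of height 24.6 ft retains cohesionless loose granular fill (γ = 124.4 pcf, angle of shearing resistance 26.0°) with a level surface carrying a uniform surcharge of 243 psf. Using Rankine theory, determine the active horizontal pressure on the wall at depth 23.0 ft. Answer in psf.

K_a = (1 − sin φ)/(1 + sin φ) = 0.3905.
σ_v = γz + q = 124.4 × 23.0 + 243 = 3104 psf.
σ_h = K_a σ_v = 0.3905 × 3104 = 1212 psf.

1210 psf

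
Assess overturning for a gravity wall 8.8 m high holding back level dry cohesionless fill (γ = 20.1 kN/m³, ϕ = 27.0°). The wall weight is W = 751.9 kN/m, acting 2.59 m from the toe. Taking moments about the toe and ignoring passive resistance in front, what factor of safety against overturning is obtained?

2.27

K_a = tan²(45° − 27.0°/2) = 0.3755.
P_a = ½K_aγH² = 0.5×0.3755×20.1×8.8² = 292.3 kN/m, acting at H/3 = 2.933 m above the base.
Overturning moment M_o = P_a × H/3 = 292.3 × 2.933 = 857.3.
Resisting moment M_r = W × 2.59 = 751.9 × 2.59 = 1947.
FS_overturning = M_r/M_o = 1947/857.3 = 2.272.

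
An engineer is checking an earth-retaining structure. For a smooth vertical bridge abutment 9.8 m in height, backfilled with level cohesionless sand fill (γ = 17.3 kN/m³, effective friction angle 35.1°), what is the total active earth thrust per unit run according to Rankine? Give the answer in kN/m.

224 kN/m

K_a = tan²(45° − φ/2) = 0.2698.
P_a = ½ K_a γ H² = 0.5 × 0.2698 × 17.3 × 9.8² = 224.2 kN/m.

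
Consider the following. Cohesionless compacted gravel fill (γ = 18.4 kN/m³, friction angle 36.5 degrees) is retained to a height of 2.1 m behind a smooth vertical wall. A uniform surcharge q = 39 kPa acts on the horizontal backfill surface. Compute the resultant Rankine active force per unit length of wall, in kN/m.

31.1 kN/m

K_a = tan²(45° − φ/2) = 0.2541.
Soil triangle: ½ K_a γ H² = 0.5×0.2541×18.4×2.1² = 10.31 kN/m.
Surcharge rectangle: K_a q H = 0.2541×39×2.1 = 20.81 kN/m.
Total = 10.31 + 20.81 = 31.11 kN/m.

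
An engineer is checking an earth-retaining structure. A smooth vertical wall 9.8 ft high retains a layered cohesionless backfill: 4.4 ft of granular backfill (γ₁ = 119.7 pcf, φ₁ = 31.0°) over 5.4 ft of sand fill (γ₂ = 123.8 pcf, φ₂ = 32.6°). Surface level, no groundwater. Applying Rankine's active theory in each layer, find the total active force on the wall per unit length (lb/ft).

K_a1 = tan²(45°−31.0°/2) = 0.3201; K_a2 = tan²(45°−32.6°/2) = 0.2997.
Layer 1: σ at base = K_a1 γ₁ h₁ = 168.6 psf; P₁ = ½×168.6×4.4 = 370.9.
Layer 2: σ_v at top = γ₁h₁ = 526.7; σ_h top = K_a2×526.7 = 157.9; σ_h base = K_a2×(526.7+123.8×5.4) = 358.2.
P₂ = ½(157.9+358.2)×5.4 = 1394. Total P_a = 370.9+1394 = 1764 lb/ft.

1760 lb/ft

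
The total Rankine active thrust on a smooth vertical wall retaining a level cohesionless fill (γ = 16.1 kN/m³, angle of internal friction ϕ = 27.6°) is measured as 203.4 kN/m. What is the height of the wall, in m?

K_a = 0.3668. P_a = ½ K_a γ H² ⇒ H = √(2P_a/(K_a γ)).
H = √(2×203.4/(0.3668×16.1)) = 8.300 m.

8.30 m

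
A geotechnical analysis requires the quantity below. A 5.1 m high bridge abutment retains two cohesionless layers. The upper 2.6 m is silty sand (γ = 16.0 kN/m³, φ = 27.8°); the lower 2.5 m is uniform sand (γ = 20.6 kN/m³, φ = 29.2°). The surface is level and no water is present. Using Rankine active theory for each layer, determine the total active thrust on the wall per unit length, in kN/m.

77.6 kN/m

K_a1 = tan²(45°−27.8°/2) = 0.3639; K_a2 = tan²(45°−29.2°/2) = 0.3442.
Layer 1: σ at base = K_a1 γ₁ h₁ = 15.14 kPa; P₁ = ½×15.14×2.6 = 19.68.
Layer 2: σ_v at top = γ₁h₁ = 41.60; σ_h top = K_a2×41.60 = 14.32; σ_h base = K_a2×(41.60+20.6×2.5) = 32.05.
P₂ = ½(14.32+32.05)×2.5 = 57.96. Total P_a = 19.68+57.96 = 77.64 kN/m.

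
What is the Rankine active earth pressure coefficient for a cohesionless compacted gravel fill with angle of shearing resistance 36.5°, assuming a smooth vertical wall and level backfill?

0.254

K_a = (1 − sin φ)/(1 + sin φ) = (1 − sin 36.5°)/(1 + sin 36.5°) = 0.2541.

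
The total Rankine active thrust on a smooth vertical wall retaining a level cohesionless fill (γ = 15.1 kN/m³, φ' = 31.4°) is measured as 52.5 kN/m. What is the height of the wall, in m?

K_a = 0.3149. P_a = ½ K_a γ H² ⇒ H = √(2P_a/(K_a γ)).
H = √(2×52.5/(0.3149×15.1)) = 4.699 m.

4.70 m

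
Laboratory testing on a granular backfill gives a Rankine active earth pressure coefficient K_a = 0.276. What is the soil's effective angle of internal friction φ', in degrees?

34.6°

K_a = tan²(45° − φ/2) ⇒ 45° − φ/2 = arctan(√0.276) = 27.72°.
φ = 2(45° − 27.72°) = 34.57°.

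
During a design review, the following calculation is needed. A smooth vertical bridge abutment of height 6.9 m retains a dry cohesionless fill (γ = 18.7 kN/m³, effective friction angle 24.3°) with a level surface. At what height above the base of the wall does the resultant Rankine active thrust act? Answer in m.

2.30 m

K_a = 0.4169.
The pressure distribution is triangular, so the resultant acts at H/3 above the base = 6.9/3 = 2.300 m.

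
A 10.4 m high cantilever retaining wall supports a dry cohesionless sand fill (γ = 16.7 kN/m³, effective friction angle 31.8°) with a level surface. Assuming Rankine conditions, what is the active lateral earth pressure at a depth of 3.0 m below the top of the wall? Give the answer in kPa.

15.5 kPa

K_a = (1 − sin φ)/(1 + sin φ) = 0.3098.
σ_h = K_a γ z = 0.3098 × 16.7 × 3.0 = 15.52 kPa.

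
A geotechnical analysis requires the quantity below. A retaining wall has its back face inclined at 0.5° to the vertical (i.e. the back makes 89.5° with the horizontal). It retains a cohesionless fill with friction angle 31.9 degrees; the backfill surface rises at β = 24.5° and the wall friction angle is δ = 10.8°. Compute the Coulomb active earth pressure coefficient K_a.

K_a = sin²(α+φ) / [sin²α · sin(α−δ) · (1 + √{sin(φ+δ)sin(φ−β) / (sin(α−δ)sin(α+β))})²].
With α = 89.5°, φ = 31.9°, δ = 10.8°, β = 24.5°: K_a = 0.4315.

0.431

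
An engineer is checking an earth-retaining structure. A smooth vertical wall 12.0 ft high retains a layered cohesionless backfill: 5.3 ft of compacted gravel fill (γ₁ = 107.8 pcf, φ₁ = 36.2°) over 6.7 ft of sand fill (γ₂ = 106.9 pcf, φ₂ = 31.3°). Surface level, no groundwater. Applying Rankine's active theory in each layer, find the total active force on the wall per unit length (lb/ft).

K_a1 = tan²(45°−36.2°/2) = 0.2574; K_a2 = tan²(45°−31.3°/2) = 0.3162.
Layer 1: σ at base = K_a1 γ₁ h₁ = 147.1 psf; P₁ = ½×147.1×5.3 = 389.7.
Layer 2: σ_v at top = γ₁h₁ = 571.3; σ_h top = K_a2×571.3 = 180.7; σ_h base = K_a2×(571.3+106.9×6.7) = 407.1.
P₂ = ½(180.7+407.1)×6.7 = 1969. Total P_a = 389.7+1969 = 2359 lb/ft.

2360 lb/ft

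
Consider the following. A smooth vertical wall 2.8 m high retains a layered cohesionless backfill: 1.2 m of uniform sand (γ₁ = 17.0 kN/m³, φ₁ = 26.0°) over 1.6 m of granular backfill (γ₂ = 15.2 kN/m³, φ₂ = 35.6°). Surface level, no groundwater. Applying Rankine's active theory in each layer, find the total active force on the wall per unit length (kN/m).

18.5 kN/m

K_a1 = tan²(45°−26.0°/2) = 0.3905; K_a2 = tan²(45°−35.6°/2) = 0.2641.
Layer 1: σ at base = K_a1 γ₁ h₁ = 7.965 kPa; P₁ = ½×7.965×1.2 = 4.779.
Layer 2: σ_v at top = γ₁h₁ = 20.40; σ_h top = K_a2×20.40 = 5.388; σ_h base = K_a2×(20.40+15.2×1.6) = 11.81.
P₂ = ½(5.388+11.81)×1.6 = 13.76. Total P_a = 4.779+13.76 = 18.54 kN/m.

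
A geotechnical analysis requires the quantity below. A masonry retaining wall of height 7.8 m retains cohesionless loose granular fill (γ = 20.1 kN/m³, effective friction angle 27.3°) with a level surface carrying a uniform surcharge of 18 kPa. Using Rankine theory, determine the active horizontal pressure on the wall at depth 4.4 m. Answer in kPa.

39.5 kPa

K_a = (1 − sin φ)/(1 + sin φ) = 0.3711.
σ_v = γz + q = 20.1 × 4.4 + 18 = 106.4 kPa.
σ_h = K_a σ_v = 0.3711 × 106.4 = 39.50 kPa.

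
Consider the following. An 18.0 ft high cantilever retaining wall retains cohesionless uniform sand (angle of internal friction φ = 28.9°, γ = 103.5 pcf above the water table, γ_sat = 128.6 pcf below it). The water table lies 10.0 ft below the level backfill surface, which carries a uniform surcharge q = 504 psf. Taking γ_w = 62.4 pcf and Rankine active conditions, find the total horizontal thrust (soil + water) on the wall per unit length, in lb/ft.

K_a = tan²(45° − φ/2) = 0.3484.
γ' = 128.6 − 62.4 = 66.20 pcf. h₂ = H − d_w = 8.0 ft.
σ'_h: at surface K_a·q = 175.6; at WT K_a(q+γd_w) = 536.1; at base K_a(q+γd_w+γ'h₂) = 720.6 psf.
P₁ = ½(175.6+536.1)×10.0 = 3559; P₂ = ½(536.1+720.6)×8.0 = 5027; P_w = ½γ_w h₂² = 1997.
Total = 3559+5027+1997 = 10580 lb/ft.

10600 lb/ft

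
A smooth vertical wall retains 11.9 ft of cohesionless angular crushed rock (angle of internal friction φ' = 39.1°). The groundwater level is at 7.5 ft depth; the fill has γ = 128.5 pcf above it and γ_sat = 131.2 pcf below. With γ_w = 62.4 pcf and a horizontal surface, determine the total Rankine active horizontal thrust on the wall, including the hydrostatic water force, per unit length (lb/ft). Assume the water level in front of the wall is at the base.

K_a = tan²(45° − φ/2) = 0.2265.
γ' = 131.2 − 62.4 = 68.80 pcf. Depth below WT = 4.4 ft.
σ'_h at WT = K_a γ d_w = 218.3 psf; at base = 218.3 + K_a γ' × 4.4 = 286.8 psf.
P₁ (0–7.5 ft) = ½×218.3×7.5 = 818.5. P₂ (7.5–11.9 ft) = ½(218.3+286.8)×4.4 = 1111.
P_w = ½ γ_w h₂² = 0.5×62.4×4.4² = 604.0. Total = 818.5+1111+604.0 = 2534 lb/ft.

2530 lb/ft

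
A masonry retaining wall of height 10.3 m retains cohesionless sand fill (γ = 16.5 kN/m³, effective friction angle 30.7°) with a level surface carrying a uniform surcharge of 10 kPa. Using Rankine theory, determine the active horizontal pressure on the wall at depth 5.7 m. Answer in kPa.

K_a = (1 − sin φ)/(1 + sin φ) = 0.3240.
σ_v = γz + q = 16.5 × 5.7 + 10 = 104.0 kPa.
σ_h = K_a σ_v = 0.3240 × 104.0 = 33.72 kPa.

33.7 kPa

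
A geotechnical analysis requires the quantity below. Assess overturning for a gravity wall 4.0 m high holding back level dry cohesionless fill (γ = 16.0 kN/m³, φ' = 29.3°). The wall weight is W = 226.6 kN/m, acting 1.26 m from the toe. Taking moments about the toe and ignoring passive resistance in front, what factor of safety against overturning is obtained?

4.88

K_a = tan²(45° − 29.3°/2) = 0.3428.
P_a = ½K_aγH² = 0.5×0.3428×16.0×4.0² = 43.88 kN/m, acting at H/3 = 1.333 m above the base.
Overturning moment M_o = P_a × H/3 = 43.88 × 1.333 = 58.51.
Resisting moment M_r = W × 1.26 = 226.6 × 1.26 = 285.5.
FS_overturning = M_r/M_o = 285.5/58.51 = 4.880.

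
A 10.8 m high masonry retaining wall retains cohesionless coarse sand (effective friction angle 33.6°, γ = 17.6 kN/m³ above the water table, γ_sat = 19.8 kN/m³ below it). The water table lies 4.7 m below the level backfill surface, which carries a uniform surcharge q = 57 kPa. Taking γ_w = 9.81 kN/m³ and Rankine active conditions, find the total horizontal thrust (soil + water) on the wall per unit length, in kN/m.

614 kN/m

K_a = tan²(45° − φ/2) = 0.2875.
γ' = 19.8 − 9.81 = 9.990 kN/m³. h₂ = H − d_w = 6.1 m.
σ'_h: at surface K_a·q = 16.39; at WT K_a(q+γd_w) = 40.17; at base K_a(q+γd_w+γ'h₂) = 57.69 kPa.
P₁ = ½(16.39+40.17)×4.7 = 132.9; P₂ = ½(40.17+57.69)×6.1 = 298.5; P_w = ½γ_w h₂² = 182.5.
Total = 132.9+298.5+182.5 = 613.9 kN/m.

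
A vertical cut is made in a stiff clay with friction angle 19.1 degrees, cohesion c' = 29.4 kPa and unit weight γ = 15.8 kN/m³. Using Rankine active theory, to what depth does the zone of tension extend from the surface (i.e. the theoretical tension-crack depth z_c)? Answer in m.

K_a = tan²(45° − 19.1°/2) = 0.5069; √K_a = 0.7120.
The active pressure is zero where K_a γ z = 2c√K_a, so z_c = 2c/(γ√K_a) = 2×29.4/(15.8×0.7120) = 5.227 m.

5.23 m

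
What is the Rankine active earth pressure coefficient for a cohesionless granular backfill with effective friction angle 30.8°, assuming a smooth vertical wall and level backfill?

K_a = (1 − sin φ)/(1 + sin φ) = (1 − sin 30.8°)/(1 + sin 30.8°) = 0.3227.

0.323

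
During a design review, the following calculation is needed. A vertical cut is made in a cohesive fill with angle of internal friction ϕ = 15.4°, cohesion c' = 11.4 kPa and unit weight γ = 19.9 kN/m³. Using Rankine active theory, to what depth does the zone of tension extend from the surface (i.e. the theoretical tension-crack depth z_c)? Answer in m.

K_a = tan²(45° − 15.4°/2) = 0.5803; √K_a = 0.7618.
The active pressure is zero where K_a γ z = 2c√K_a, so z_c = 2c/(γ√K_a) = 2×11.4/(19.9×0.7618) = 1.504 m.

1.50 m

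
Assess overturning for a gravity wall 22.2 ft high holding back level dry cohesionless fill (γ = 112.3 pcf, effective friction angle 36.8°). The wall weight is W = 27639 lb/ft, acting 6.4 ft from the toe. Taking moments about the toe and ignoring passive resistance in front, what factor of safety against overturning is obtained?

K_a = tan²(45° − 36.8°/2) = 0.2508.
P_a = ½K_aγH² = 0.5×0.2508×112.3×22.2² = 6939 lb/ft, acting at H/3 = 7.400 ft above the base.
Overturning moment M_o = P_a × H/3 = 6939 × 7.400 = 51350.
Resisting moment M_r = W × 6.4 = 27639 × 6.4 = 176900.
FS_overturning = M_r/M_o = 176900/51350 = 3.445.

3.44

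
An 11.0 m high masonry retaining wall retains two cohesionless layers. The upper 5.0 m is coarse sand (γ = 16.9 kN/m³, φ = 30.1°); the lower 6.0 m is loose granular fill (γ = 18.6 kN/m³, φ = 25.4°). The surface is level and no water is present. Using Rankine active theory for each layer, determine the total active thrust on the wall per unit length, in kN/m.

K_a1 = tan²(45°−30.1°/2) = 0.3320; K_a2 = tan²(45°−25.4°/2) = 0.3996.
Layer 1: σ at base = K_a1 γ₁ h₁ = 28.05 kPa; P₁ = ½×28.05×5.0 = 70.13.
Layer 2: σ_v at top = γ₁h₁ = 84.50; σ_h top = K_a2×84.50 = 33.77; σ_h base = K_a2×(84.50+18.6×6.0) = 78.37.
P₂ = ½(33.77+78.37)×6.0 = 336.4. Total P_a = 70.13+336.4 = 406.6 kN/m.

407 kN/m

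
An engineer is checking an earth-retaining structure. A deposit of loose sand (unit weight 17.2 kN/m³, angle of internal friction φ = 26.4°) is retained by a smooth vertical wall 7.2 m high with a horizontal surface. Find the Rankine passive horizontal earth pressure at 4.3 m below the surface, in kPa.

192 kPa

K_p = (1 + sin φ)/(1 − sin φ) = 2.601.
σ_h = K_p γ z = 2.601 × 17.2 × 4.3 = 192.4 kPa.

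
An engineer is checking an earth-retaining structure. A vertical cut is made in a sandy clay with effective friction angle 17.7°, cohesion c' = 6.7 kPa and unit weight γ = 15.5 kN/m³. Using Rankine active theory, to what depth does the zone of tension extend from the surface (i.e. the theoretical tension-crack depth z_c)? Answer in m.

K_a = tan²(45° − 17.7°/2) = 0.5337; √K_a = 0.7306.
The active pressure is zero where K_a γ z = 2c√K_a, so z_c = 2c/(γ√K_a) = 2×6.7/(15.5×0.7306) = 1.183 m.

1.18 m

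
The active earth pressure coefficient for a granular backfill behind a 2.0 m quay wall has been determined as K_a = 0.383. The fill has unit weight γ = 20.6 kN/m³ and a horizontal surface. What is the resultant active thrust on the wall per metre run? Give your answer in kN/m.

P = ½ K_a γ H² = 0.5 × 0.383 × 20.6 × 2.0² = 15.78 kN/m.

15.8 kN/m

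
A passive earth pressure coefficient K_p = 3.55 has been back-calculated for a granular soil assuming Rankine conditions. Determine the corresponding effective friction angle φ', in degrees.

34.1°

K_p = (1+sin φ)/(1−sin φ) ⇒ sin φ = (K_p − 1)/(K_p + 1) = 0.5604.
φ = arcsin(0.5604) = 34.09°.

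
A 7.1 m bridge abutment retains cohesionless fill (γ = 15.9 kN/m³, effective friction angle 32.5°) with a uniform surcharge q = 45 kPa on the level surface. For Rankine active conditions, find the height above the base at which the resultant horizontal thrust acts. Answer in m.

2.89 m

K_a = 0.3010.
Triangular part P₁ = ½K_aγH² = 120.6 at H/3 = 2.367 m; rectangular part P₂ = K_a q H = 96.16 at H/2 = 3.550 m.
ȳ = (P₁·2.367 + P₂·3.550)/(P₁+P₂) = 2.892 m.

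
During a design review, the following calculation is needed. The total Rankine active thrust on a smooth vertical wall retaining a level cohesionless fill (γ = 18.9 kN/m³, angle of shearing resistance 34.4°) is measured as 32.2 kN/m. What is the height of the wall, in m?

K_a = 0.2780. P_a = ½ K_a γ H² ⇒ H = √(2P_a/(K_a γ)).
H = √(2×32.2/(0.2780×18.9)) = 3.501 m.

3.50 m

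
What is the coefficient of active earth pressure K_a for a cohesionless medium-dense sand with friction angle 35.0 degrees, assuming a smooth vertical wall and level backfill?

K_a = (1 − sin φ)/(1 + sin φ) = (1 − sin 35.0°)/(1 + sin 35.0°) = 0.2710.

0.271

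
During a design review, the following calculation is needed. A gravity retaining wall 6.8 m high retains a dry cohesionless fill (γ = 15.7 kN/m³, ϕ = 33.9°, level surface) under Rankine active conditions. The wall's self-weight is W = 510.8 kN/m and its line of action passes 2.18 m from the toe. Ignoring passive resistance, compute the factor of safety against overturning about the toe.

K_a = tan²(45° − 33.9°/2) = 0.2839.
P_a = ½K_aγH² = 0.5×0.2839×15.7×6.8² = 103.1 kN/m, acting at H/3 = 2.267 m above the base.
Overturning moment M_o = P_a × H/3 = 103.1 × 2.267 = 233.6.
Resisting moment M_r = W × 2.18 = 510.8 × 2.18 = 1114.
FS_overturning = M_r/M_o = 1114/233.6 = 4.767.

4.77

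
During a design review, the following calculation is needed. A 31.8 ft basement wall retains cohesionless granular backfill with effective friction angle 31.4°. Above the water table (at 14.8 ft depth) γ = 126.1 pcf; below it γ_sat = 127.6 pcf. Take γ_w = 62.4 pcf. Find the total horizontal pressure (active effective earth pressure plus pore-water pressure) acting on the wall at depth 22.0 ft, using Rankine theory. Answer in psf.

K_a = (1 − sin φ)/(1 + sin φ) = 0.3149.
γ' = 127.6 − 62.4 = 65.20 pcf.
Effective vertical stress at 22.0 ft: σ'_v = 126.1×14.8 + 65.20×7.20 = 2336 psf.
σ'_h = K_a σ'_v = 0.3149 × 2336 = 735.6 psf; u = γ_w × 7.20 = 449.3 psf.
Total σ_h = 735.6 + 449.3 = 1185 psf.

1180 psf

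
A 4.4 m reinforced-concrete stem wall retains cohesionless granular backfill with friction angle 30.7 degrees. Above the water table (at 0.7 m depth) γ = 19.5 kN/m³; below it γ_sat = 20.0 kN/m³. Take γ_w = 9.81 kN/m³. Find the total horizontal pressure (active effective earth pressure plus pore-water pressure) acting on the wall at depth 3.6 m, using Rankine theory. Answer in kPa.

K_a = (1 − sin φ)/(1 + sin φ) = 0.3240.
γ' = 20.0 − 9.81 = 10.19 kN/m³.
Effective vertical stress at 3.6 m: σ'_v = 19.5×0.7 + 10.19×2.90 = 43.20 kPa.
σ'_h = K_a σ'_v = 0.3240 × 43.20 = 14.00 kPa; u = γ_w × 2.90 = 28.45 kPa.
Total σ_h = 14.00 + 28.45 = 42.45 kPa.

42.4 kPa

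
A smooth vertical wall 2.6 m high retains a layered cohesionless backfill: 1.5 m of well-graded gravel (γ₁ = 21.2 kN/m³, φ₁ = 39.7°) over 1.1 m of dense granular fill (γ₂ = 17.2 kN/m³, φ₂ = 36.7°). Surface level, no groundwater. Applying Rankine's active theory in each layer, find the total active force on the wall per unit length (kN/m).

16.7 kN/m

K_a1 = tan²(45°−39.7°/2) = 0.2204; K_a2 = tan²(45°−36.7°/2) = 0.2519.
Layer 1: σ at base = K_a1 γ₁ h₁ = 7.010 kPa; P₁ = ½×7.010×1.5 = 5.257.
Layer 2: σ_v at top = γ₁h₁ = 31.80; σ_h top = K_a2×31.80 = 8.009; σ_h base = K_a2×(31.80+17.2×1.1) = 12.77.
P₂ = ½(8.009+12.77)×1.1 = 11.43. Total P_a = 5.257+11.43 = 16.69 kN/m.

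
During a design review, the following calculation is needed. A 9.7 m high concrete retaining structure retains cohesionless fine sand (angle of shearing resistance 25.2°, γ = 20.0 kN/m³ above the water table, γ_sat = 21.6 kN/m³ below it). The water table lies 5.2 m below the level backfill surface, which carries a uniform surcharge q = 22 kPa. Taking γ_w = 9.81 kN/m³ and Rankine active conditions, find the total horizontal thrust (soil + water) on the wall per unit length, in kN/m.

K_a = tan²(45° − φ/2) = 0.4027.
γ' = 21.6 − 9.81 = 11.79 kN/m³. h₂ = H − d_w = 4.5 m.
σ'_h: at surface K_a·q = 8.860; at WT K_a(q+γd_w) = 50.75; at base K_a(q+γd_w+γ'h₂) = 72.11 kPa.
P₁ = ½(8.860+50.75)×5.2 = 155.0; P₂ = ½(50.75+72.11)×4.5 = 276.4; P_w = ½γ_w h₂² = 99.33.
Total = 155.0+276.4+99.33 = 530.7 kN/m.

531 kN/m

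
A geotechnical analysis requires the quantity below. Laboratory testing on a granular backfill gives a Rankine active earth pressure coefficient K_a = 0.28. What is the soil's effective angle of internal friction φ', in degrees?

34.2°

K_a = tan²(45° − φ/2) ⇒ 45° − φ/2 = arctan(√0.28) = 27.89°.
φ = 2(45° − 27.89°) = 34.23°.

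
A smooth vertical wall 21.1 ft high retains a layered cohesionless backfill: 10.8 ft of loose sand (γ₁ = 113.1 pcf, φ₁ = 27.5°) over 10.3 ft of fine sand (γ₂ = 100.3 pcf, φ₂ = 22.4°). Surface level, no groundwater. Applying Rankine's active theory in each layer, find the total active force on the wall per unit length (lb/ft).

10500 lb/ft

K_a1 = tan²(45°−27.5°/2) = 0.3682; K_a2 = tan²(45°−22.4°/2) = 0.4482.
Layer 1: σ at base = K_a1 γ₁ h₁ = 449.8 psf; P₁ = ½×449.8×10.8 = 2429.
Layer 2: σ_v at top = γ₁h₁ = 1221; σ_h top = K_a2×1221 = 547.4; σ_h base = K_a2×(1221+100.3×10.3) = 1010.
P₂ = ½(547.4+1010)×10.3 = 8023. Total P_a = 2429+8023 = 10450 lb/ft.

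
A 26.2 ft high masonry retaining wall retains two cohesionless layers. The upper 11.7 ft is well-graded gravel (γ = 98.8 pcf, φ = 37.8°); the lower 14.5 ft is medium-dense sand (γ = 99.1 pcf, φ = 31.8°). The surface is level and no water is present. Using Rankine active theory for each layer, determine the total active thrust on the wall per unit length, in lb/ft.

K_a1 = tan²(45°−37.8°/2) = 0.2400; K_a2 = tan²(45°−31.8°/2) = 0.3098.
Layer 1: σ at base = K_a1 γ₁ h₁ = 277.4 psf; P₁ = ½×277.4×11.7 = 1623.
Layer 2: σ_v at top = γ₁h₁ = 1156; σ_h top = K_a2×1156 = 358.1; σ_h base = K_a2×(1156+99.1×14.5) = 803.3.
P₂ = ½(358.1+803.3)×14.5 = 8420. Total P_a = 1623+8420 = 10040 lb/ft.

10000 lb/ft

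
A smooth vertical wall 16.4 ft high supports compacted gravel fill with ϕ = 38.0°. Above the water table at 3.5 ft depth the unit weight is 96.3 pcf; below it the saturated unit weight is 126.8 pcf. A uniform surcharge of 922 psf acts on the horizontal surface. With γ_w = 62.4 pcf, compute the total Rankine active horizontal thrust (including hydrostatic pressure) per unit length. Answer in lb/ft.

11200 lb/ft

K_a = tan²(45° − φ/2) = 0.2379.
γ' = 126.8 − 62.4 = 64.40 pcf. h₂ = H − d_w = 12.9 ft.
σ'_h: at surface K_a·q = 219.3; at WT K_a(q+γd_w) = 299.5; at base K_a(q+γd_w+γ'h₂) = 497.1 psf.
P₁ = ½(219.3+299.5)×3.5 = 908.0; P₂ = ½(299.5+497.1)×12.9 = 5138; P_w = ½γ_w h₂² = 5192.
Total = 908.0+5138+5192 = 11240 lb/ft.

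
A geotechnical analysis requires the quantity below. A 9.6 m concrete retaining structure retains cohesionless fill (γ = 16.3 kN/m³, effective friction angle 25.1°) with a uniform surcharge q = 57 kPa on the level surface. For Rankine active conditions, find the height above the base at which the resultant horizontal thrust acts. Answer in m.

K_a = 0.4043.
Triangular part P₁ = ½K_aγH² = 303.7 at H/3 = 3.200 m; rectangular part P₂ = K_a q H = 221.2 at H/2 = 4.800 m.
ȳ = (P₁·3.200 + P₂·4.800)/(P₁+P₂) = 3.874 m.

3.87 m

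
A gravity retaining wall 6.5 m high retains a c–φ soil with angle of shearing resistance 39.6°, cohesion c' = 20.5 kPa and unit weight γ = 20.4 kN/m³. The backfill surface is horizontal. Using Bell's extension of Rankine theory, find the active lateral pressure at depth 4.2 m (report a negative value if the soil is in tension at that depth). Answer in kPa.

K_a = (1 − sin φ)/(1 + sin φ) = 0.2214.
σ_a = K_a γ z − 2c√K_a = 0.2214×20.4×4.2 − 2×20.5×0.4706 = -0.3209 kPa.

-0.321 kPa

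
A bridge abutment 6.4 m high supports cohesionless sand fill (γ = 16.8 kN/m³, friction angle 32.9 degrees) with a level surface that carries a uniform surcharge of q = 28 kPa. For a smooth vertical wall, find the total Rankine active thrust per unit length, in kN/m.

K_a = tan²(45° − φ/2) = 0.2960.
Soil triangle: ½ K_a γ H² = 0.5×0.2960×16.8×6.4² = 101.9 kN/m.
Surcharge rectangle: K_a q H = 0.2960×28×6.4 = 53.05 kN/m.
Total = 101.9 + 53.05 = 154.9 kN/m.

155 kN/m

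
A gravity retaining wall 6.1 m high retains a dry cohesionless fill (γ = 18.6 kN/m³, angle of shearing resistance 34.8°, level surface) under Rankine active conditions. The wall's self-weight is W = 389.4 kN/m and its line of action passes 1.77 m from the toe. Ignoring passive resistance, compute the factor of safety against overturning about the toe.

3.58

K_a = tan²(45° − 34.8°/2) = 0.2733.
P_a = ½K_aγH² = 0.5×0.2733×18.6×6.1² = 94.58 kN/m, acting at H/3 = 2.033 m above the base.
Overturning moment M_o = P_a × H/3 = 94.58 × 2.033 = 192.3.
Resisting moment M_r = W × 1.77 = 389.4 × 1.77 = 689.2.
FS_overturning = M_r/M_o = 689.2/192.3 = 3.584.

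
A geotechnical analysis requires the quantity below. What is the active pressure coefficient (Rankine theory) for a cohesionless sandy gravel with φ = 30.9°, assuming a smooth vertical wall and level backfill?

0.321

K_a = (1 − sin φ)/(1 + sin φ) = (1 − sin 30.9°)/(1 + sin 30.9°) = 0.3214.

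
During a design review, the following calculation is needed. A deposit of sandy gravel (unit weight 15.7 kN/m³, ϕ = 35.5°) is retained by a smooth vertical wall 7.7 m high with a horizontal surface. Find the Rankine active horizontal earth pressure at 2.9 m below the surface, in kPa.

12.1 kPa

K_a = (1 − sin φ)/(1 + sin φ) = 0.2653.
σ_h = K_a γ z = 0.2653 × 15.7 × 2.9 = 12.08 kPa.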